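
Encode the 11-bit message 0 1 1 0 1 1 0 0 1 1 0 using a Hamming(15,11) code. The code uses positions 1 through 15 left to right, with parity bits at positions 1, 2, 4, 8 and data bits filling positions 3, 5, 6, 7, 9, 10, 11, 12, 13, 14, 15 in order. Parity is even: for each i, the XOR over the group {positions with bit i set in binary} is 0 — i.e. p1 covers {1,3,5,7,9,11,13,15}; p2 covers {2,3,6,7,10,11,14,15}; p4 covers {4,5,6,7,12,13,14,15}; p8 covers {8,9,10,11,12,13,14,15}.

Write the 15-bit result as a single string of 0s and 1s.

Place data at non-parity positions: p1 p2 0 p4 1 1 0 p8 1 1 0 0 1 1 0
p1 (pos 1,3,5,7,9,11,13,15): XOR of data positions = 0⊕1⊕0⊕1⊕0⊕1⊕0 = 1
p2 (pos 2,3,6,7,10,11,14,15): XOR of data positions = 0⊕1⊕0⊕1⊕0⊕1⊕0 = 1
p4 (pos 4,5,6,7,12,13,14,15): XOR of data positions = 1⊕1⊕0⊕0⊕1⊕1⊕0 = 0
p8 (pos 8,9,10,11,12,13,14,15): XOR of data positions = 1⊕1⊕0⊕0⊕1⊕1⊕0 = 0
Codeword: 110011001100110

110011001100110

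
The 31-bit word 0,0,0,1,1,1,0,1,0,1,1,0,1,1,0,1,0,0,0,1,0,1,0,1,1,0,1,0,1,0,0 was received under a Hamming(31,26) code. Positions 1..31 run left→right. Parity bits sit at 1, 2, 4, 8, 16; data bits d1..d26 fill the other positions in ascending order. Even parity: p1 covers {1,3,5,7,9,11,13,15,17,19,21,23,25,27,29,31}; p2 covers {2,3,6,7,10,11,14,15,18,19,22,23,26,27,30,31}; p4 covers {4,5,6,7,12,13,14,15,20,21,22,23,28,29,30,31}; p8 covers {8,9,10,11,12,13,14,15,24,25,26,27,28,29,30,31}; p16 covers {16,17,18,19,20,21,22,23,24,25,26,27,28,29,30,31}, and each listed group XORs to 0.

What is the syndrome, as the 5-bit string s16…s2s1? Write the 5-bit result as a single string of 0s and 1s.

s1 (pos 1,3,5,7,9,11,13,15,17,19,21,23,25,27,29,31): 0⊕0⊕1⊕0⊕0⊕1⊕1⊕0⊕0⊕0⊕0⊕0⊕1⊕1⊕1⊕0 = 0
s2 (pos 2,3,6,7,10,11,14,15,18,19,22,23,26,27,30,31): 0⊕0⊕1⊕0⊕1⊕1⊕1⊕0⊕0⊕0⊕1⊕0⊕0⊕1⊕0⊕0 = 0
s4 (pos 4,5,6,7,12,13,14,15,20,21,22,23,28,29,30,31): 1⊕1⊕1⊕0⊕0⊕1⊕1⊕0⊕1⊕0⊕1⊕0⊕0⊕1⊕0⊕0 = 0
s8 (pos 8,9,10,11,12,13,14,15,24,25,26,27,28,29,30,31): 1⊕0⊕1⊕1⊕0⊕1⊕1⊕0⊕1⊕1⊕0⊕1⊕0⊕1⊕0⊕0 = 1
s16 (pos 16,17,18,19,20,21,22,23,24,25,26,27,28,29,30,31): 1⊕0⊕0⊕0⊕1⊕0⊕1⊕0⊕1⊕1⊕0⊕1⊕0⊕1⊕0⊕0 = 1
Syndrome s16…s1 = 11000 → error at position 24.

11000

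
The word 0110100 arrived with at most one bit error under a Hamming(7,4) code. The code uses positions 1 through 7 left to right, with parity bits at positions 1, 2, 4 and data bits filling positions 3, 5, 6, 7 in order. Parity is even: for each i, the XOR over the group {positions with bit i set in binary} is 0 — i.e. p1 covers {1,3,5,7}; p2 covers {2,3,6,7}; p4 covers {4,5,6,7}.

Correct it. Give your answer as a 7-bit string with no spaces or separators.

0111100

s1 (pos 1,3,5,7): 0⊕1⊕1⊕0 = 0
s2 (pos 2,3,6,7): 1⊕1⊕0⊕0 = 0
s4 (pos 4,5,6,7): 0⊕1⊕0⊕0 = 1
Syndrome s4…s1 = 100 → error at position 4.
Flip position 4: 0110100 → 0111100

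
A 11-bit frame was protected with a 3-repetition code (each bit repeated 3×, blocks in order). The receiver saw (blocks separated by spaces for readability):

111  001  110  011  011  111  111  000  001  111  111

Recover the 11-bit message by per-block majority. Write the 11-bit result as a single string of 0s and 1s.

10111110011

Block 1 (111): 3 ones → 1
Block 2 (001): 1 one → 0
Block 3 (110): 2 ones → 1
Block 4 (011): 2 ones → 1
Block 5 (011): 2 ones → 1
Block 6 (111): 3 ones → 1
Block 7 (111): 3 ones → 1
Block 8 (000): 0 ones → 0
Block 9 (001): 1 one → 0
Block 10 (111): 3 ones → 1
Block 11 (111): 3 ones → 1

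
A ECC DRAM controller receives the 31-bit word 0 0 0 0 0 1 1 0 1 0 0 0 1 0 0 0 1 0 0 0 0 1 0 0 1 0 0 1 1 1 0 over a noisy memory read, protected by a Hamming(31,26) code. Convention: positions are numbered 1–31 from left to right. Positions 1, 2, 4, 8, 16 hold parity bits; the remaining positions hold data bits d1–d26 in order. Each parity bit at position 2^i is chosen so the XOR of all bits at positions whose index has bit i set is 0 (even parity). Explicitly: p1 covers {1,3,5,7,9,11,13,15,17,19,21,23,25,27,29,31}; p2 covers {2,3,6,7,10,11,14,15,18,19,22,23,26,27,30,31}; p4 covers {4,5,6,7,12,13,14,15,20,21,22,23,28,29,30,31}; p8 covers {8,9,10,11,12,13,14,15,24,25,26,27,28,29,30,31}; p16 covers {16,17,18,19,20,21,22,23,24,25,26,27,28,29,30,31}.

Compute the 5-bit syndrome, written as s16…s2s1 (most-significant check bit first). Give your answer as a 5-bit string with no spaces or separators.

00100

s1 (pos 1,3,5,7,9,11,13,15,17,19,21,23,25,27,29,31): 0⊕0⊕0⊕1⊕1⊕0⊕1⊕0⊕1⊕0⊕0⊕0⊕1⊕0⊕1⊕0 = 0
s2 (pos 2,3,6,7,10,11,14,15,18,19,22,23,26,27,30,31): 0⊕0⊕1⊕1⊕0⊕0⊕0⊕0⊕0⊕0⊕1⊕0⊕0⊕0⊕1⊕0 = 0
s4 (pos 4,5,6,7,12,13,14,15,20,21,22,23,28,29,30,31): 0⊕0⊕1⊕1⊕0⊕1⊕0⊕0⊕0⊕0⊕1⊕0⊕1⊕1⊕1⊕0 = 1
s8 (pos 8,9,10,11,12,13,14,15,24,25,26,27,28,29,30,31): 0⊕1⊕0⊕0⊕0⊕1⊕0⊕0⊕0⊕1⊕0⊕0⊕1⊕1⊕1⊕0 = 0
s16 (pos 16,17,18,19,20,21,22,23,24,25,26,27,28,29,30,31): 0⊕1⊕0⊕0⊕0⊕0⊕1⊕0⊕0⊕1⊕0⊕0⊕1⊕1⊕1⊕0 = 0
Syndrome s16…s1 = 00100 → error at position 4.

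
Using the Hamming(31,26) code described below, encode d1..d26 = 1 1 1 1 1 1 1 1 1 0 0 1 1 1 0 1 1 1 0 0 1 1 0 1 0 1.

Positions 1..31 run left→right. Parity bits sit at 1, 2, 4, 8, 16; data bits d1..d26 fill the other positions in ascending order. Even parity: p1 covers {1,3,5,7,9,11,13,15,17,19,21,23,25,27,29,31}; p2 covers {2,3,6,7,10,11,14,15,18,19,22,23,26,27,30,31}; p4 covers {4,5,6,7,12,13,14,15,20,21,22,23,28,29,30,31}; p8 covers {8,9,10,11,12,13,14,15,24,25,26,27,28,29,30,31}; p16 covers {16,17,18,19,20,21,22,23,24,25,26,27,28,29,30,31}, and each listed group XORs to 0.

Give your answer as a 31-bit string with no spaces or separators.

1010111111111000111011100110101

Place data at non-parity positions: p1 p2 1 p4 1 1 1 p8 1 1 1 1 1 0 0 p16 1 1 1 0 1 1 1 0 0 1 1 0 1 0 1
p1 (pos 1,3,5,7,9,11,13,15,17,19,21,23,25,27,29,31): XOR of data positions = 1⊕1⊕1⊕1⊕1⊕1⊕0⊕1⊕1⊕1⊕1⊕0⊕1⊕1⊕1 = 1
p2 (pos 2,3,6,7,10,11,14,15,18,19,22,23,26,27,30,31): XOR of data positions = 1⊕1⊕1⊕1⊕1⊕0⊕0⊕1⊕1⊕1⊕1⊕1⊕1⊕0⊕1 = 0
p4 (pos 4,5,6,7,12,13,14,15,20,21,22,23,28,29,30,31): XOR of data positions = 1⊕1⊕1⊕1⊕1⊕0⊕0⊕0⊕1⊕1⊕1⊕0⊕1⊕0⊕1 = 0
p8 (pos 8,9,10,11,12,13,14,15,24,25,26,27,28,29,30,31): XOR of data positions = 1⊕1⊕1⊕1⊕1⊕0⊕0⊕0⊕0⊕1⊕1⊕0⊕1⊕0⊕1 = 1
p16 (pos 16,17,18,19,20,21,22,23,24,25,26,27,28,29,30,31): XOR of data positions = 1⊕1⊕1⊕0⊕1⊕1⊕1⊕0⊕0⊕1⊕1⊕0⊕1⊕0⊕1 = 0
Codeword: 1010111111111000111011100110101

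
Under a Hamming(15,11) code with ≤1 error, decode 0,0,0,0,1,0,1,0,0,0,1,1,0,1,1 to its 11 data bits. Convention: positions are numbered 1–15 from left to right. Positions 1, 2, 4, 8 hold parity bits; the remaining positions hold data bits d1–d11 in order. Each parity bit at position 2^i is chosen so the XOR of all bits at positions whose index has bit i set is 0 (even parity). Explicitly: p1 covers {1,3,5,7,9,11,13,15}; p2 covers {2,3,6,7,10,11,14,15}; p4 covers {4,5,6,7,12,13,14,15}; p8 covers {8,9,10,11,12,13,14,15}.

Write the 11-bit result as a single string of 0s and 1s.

01010011011

s1 (pos 1,3,5,7,9,11,13,15): 0⊕0⊕1⊕1⊕0⊕1⊕0⊕1 = 0
s2 (pos 2,3,6,7,10,11,14,15): 0⊕0⊕0⊕1⊕0⊕1⊕1⊕1 = 0
s4 (pos 4,5,6,7,12,13,14,15): 0⊕1⊕0⊕1⊕1⊕0⊕1⊕1 = 1
s8 (pos 8,9,10,11,12,13,14,15): 0⊕0⊕0⊕1⊕1⊕0⊕1⊕1 = 0
Syndrome s8…s1 = 0100 → error at position 4.
Flip position 4: 000010100011011 → 000110100011011
Read data bits from positions 3,5,6,7,9,10,11,12,13,14,15: 01010011011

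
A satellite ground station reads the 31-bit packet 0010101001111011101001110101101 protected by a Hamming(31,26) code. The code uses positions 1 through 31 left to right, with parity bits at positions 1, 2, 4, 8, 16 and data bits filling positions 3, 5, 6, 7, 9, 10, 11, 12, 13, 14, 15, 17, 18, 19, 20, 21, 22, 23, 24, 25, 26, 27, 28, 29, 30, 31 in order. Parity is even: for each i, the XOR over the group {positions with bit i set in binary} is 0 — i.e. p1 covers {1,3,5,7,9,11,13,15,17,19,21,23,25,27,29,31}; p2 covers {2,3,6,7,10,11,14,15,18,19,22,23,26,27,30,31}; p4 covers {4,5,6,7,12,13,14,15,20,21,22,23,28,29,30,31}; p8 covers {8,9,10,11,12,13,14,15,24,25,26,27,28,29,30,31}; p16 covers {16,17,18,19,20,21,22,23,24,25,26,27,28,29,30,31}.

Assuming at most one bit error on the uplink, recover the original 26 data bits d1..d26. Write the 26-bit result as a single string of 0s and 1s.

11010111101101001110101101

s1 (pos 1,3,5,7,9,11,13,15,17,19,21,23,25,27,29,31): 0⊕1⊕1⊕1⊕0⊕1⊕1⊕1⊕1⊕1⊕0⊕1⊕0⊕0⊕1⊕1 = 1
s2 (pos 2,3,6,7,10,11,14,15,18,19,22,23,26,27,30,31): 0⊕1⊕0⊕1⊕1⊕1⊕0⊕1⊕0⊕1⊕1⊕1⊕1⊕0⊕0⊕1 = 0
s4 (pos 4,5,6,7,12,13,14,15,20,21,22,23,28,29,30,31): 0⊕1⊕0⊕1⊕1⊕1⊕0⊕1⊕0⊕0⊕1⊕1⊕1⊕1⊕0⊕1 = 0
s8 (pos 8,9,10,11,12,13,14,15,24,25,26,27,28,29,30,31): 0⊕0⊕1⊕1⊕1⊕1⊕0⊕1⊕1⊕0⊕1⊕0⊕1⊕1⊕0⊕1 = 0
s16 (pos 16,17,18,19,20,21,22,23,24,25,26,27,28,29,30,31): 1⊕1⊕0⊕1⊕0⊕0⊕1⊕1⊕1⊕0⊕1⊕0⊕1⊕1⊕0⊕1 = 0
Syndrome s16…s1 = 00001 → error at position 1.
Flip position 1: 0010101001111011101001110101101 → 1010101001111011101001110101101
Read data bits from positions 3,5,6,7,9,10,11,12,13,14,15,17,18,19,20,21,22,23,24,25,26,27,28,29,30,31: 11010111101101001110101101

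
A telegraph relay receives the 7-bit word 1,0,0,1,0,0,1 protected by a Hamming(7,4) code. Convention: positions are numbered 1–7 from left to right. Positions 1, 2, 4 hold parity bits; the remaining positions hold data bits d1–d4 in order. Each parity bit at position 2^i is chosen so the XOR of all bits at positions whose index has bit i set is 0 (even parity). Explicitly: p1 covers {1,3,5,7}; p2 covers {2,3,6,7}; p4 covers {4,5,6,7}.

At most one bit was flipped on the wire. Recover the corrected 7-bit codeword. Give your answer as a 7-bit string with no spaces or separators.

s1 (pos 1,3,5,7): 1⊕0⊕0⊕1 = 0
s2 (pos 2,3,6,7): 0⊕0⊕0⊕1 = 1
s4 (pos 4,5,6,7): 1⊕0⊕0⊕1 = 0
Syndrome s4…s1 = 010 → error at position 2.
Flip position 2: 1001001 → 1101001

1101001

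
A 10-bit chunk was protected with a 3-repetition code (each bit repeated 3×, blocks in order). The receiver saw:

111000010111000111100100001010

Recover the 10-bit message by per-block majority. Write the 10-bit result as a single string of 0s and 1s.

Block 1 (111): 3 ones → 1
Block 2 (000): 0 ones → 0
Block 3 (010): 1 one → 0
Block 4 (111): 3 ones → 1
Block 5 (000): 0 ones → 0
Block 6 (111): 3 ones → 1
Block 7 (100): 1 one → 0
Block 8 (100): 1 one → 0
Block 9 (001): 1 one → 0
Block 10 (010): 1 one → 0

1001010000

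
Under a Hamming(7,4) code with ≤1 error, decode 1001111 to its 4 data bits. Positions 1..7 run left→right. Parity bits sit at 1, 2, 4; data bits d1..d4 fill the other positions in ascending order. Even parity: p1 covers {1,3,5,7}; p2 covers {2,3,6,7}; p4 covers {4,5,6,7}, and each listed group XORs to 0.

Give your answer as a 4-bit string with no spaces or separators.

0111

s1 (pos 1,3,5,7): 1⊕0⊕1⊕1 = 1
s2 (pos 2,3,6,7): 0⊕0⊕1⊕1 = 0
s4 (pos 4,5,6,7): 1⊕1⊕1⊕1 = 0
Syndrome s4…s1 = 001 → error at position 1.
Flip position 1: 1001111 → 0001111
Read data bits from positions 3,5,6,7: 0111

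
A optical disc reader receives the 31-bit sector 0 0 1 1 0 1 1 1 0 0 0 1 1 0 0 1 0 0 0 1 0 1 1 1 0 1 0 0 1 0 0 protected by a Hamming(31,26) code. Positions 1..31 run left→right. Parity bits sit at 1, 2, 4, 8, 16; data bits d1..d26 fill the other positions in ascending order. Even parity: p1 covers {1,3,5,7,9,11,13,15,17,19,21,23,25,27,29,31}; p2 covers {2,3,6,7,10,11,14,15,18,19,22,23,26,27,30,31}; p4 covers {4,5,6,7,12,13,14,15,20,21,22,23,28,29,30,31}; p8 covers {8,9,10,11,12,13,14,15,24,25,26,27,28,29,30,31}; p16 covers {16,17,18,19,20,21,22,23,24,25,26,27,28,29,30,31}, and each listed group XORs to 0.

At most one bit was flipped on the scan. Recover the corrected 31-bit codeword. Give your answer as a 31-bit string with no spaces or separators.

0011011100011001000111110100100

s1 (pos 1,3,5,7,9,11,13,15,17,19,21,23,25,27,29,31): 0⊕1⊕0⊕1⊕0⊕0⊕1⊕0⊕0⊕0⊕0⊕1⊕0⊕0⊕1⊕0 = 1
s2 (pos 2,3,6,7,10,11,14,15,18,19,22,23,26,27,30,31): 0⊕1⊕1⊕1⊕0⊕0⊕0⊕0⊕0⊕0⊕1⊕1⊕1⊕0⊕0⊕0 = 0
s4 (pos 4,5,6,7,12,13,14,15,20,21,22,23,28,29,30,31): 1⊕0⊕1⊕1⊕1⊕1⊕0⊕0⊕1⊕0⊕1⊕1⊕0⊕1⊕0⊕0 = 1
s8 (pos 8,9,10,11,12,13,14,15,24,25,26,27,28,29,30,31): 1⊕0⊕0⊕0⊕1⊕1⊕0⊕0⊕1⊕0⊕1⊕0⊕0⊕1⊕0⊕0 = 0
s16 (pos 16,17,18,19,20,21,22,23,24,25,26,27,28,29,30,31): 1⊕0⊕0⊕0⊕1⊕0⊕1⊕1⊕1⊕0⊕1⊕0⊕0⊕1⊕0⊕0 = 1
Syndrome s16…s1 = 10101 → error at position 21.
Flip position 21: 0011011100011001000101110100100 → 0011011100011001000111110100100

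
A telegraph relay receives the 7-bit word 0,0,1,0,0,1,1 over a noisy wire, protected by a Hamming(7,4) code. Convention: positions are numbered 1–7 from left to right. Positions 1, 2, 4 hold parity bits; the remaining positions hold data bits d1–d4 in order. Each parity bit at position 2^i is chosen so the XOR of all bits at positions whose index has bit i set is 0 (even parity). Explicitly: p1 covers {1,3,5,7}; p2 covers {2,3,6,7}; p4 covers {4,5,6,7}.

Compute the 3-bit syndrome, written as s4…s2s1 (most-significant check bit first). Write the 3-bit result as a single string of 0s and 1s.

010

s1 (pos 1,3,5,7): 0⊕1⊕0⊕1 = 0
s2 (pos 2,3,6,7): 0⊕1⊕1⊕1 = 1
s4 (pos 4,5,6,7): 0⊕0⊕1⊕1 = 0
Syndrome s4…s1 = 010 → error at position 2.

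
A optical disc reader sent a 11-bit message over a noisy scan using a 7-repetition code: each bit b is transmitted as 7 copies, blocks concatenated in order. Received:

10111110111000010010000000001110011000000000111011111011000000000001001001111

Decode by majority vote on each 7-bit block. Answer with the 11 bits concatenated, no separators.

10001011001

Block 1 (1011111): 6 ones → 1
Block 2 (0111000): 3 ones → 0
Block 3 (0100100): 2 ones → 0
Block 4 (0000000): 0 ones → 0
Block 5 (1110011): 5 ones → 1
Block 6 (0000000): 0 ones → 0
Block 7 (0011101): 4 ones → 1
Block 8 (1111011): 6 ones → 1
Block 9 (0000000): 0 ones → 0
Block 10 (0000100): 1 one → 0
Block 11 (1001111): 5 ones → 1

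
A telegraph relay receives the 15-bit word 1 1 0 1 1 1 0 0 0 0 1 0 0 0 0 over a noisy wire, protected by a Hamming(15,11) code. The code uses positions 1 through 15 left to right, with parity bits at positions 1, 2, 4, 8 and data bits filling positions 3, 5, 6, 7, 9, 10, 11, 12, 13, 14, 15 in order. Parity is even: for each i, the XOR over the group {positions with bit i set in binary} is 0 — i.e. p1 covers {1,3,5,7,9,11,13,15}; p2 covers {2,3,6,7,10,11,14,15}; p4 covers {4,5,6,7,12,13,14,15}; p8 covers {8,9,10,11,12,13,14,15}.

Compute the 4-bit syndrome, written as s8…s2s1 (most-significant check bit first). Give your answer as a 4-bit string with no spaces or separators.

1111

s1 (pos 1,3,5,7,9,11,13,15): 1⊕0⊕1⊕0⊕0⊕1⊕0⊕0 = 1
s2 (pos 2,3,6,7,10,11,14,15): 1⊕0⊕1⊕0⊕0⊕1⊕0⊕0 = 1
s4 (pos 4,5,6,7,12,13,14,15): 1⊕1⊕1⊕0⊕0⊕0⊕0⊕0 = 1
s8 (pos 8,9,10,11,12,13,14,15): 0⊕0⊕0⊕1⊕0⊕0⊕0⊕0 = 1
Syndrome s8…s1 = 1111 → error at position 15.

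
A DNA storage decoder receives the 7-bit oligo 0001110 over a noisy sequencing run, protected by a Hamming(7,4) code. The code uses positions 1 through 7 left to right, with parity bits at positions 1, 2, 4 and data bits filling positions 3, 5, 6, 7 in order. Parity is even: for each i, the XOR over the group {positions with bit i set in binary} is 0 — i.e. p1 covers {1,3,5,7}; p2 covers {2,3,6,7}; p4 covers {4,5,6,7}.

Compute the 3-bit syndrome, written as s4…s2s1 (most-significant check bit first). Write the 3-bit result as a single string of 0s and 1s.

s1 (pos 1,3,5,7): 0⊕0⊕1⊕0 = 1
s2 (pos 2,3,6,7): 0⊕0⊕1⊕0 = 1
s4 (pos 4,5,6,7): 1⊕1⊕1⊕0 = 1
Syndrome s4…s1 = 111 → error at position 7.

111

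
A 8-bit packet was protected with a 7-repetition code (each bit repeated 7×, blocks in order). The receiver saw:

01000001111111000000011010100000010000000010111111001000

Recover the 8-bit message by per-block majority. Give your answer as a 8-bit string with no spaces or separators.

Block 1 (0100000): 1 one → 0
Block 2 (1111111): 7 ones → 1
Block 3 (0000000): 0 ones → 0
Block 4 (1101010): 4 ones → 1
Block 5 (0000010): 1 one → 0
Block 6 (0000000): 0 ones → 0
Block 7 (1011111): 6 ones → 1
Block 8 (1001000): 2 ones → 0

01010010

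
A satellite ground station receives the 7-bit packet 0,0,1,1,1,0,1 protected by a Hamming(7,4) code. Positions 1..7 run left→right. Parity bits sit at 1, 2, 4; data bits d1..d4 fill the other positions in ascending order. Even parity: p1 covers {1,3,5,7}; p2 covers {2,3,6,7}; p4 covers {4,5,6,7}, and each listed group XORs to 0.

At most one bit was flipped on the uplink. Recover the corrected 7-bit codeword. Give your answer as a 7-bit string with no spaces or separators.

s1 (pos 1,3,5,7): 0⊕1⊕1⊕1 = 1
s2 (pos 2,3,6,7): 0⊕1⊕0⊕1 = 0
s4 (pos 4,5,6,7): 1⊕1⊕0⊕1 = 1
Syndrome s4…s1 = 101 → error at position 5.
Flip position 5: 0011101 → 0011001

0011001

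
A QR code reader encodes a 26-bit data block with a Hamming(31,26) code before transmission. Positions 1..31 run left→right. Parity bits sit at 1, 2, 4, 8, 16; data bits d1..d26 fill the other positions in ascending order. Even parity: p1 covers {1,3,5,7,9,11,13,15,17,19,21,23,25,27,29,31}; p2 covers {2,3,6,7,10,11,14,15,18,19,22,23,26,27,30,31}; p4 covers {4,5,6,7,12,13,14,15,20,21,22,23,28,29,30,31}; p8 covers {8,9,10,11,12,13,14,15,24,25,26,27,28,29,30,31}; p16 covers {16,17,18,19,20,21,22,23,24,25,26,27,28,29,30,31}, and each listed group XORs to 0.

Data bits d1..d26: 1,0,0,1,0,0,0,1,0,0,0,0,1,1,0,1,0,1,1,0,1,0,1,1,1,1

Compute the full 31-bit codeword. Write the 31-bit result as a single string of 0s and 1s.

Place data at non-parity positions: p1 p2 1 p4 0 0 1 p8 0 0 0 1 0 0 0 p16 0 1 1 0 1 0 1 1 0 1 0 1 1 1 1
p1 (pos 1,3,5,7,9,11,13,15,17,19,21,23,25,27,29,31): XOR of data positions = 1⊕0⊕1⊕0⊕0⊕0⊕0⊕0⊕1⊕1⊕1⊕0⊕0⊕1⊕1 = 1
p2 (pos 2,3,6,7,10,11,14,15,18,19,22,23,26,27,30,31): XOR of data positions = 1⊕0⊕1⊕0⊕0⊕0⊕0⊕1⊕1⊕0⊕1⊕1⊕0⊕1⊕1 = 0
p4 (pos 4,5,6,7,12,13,14,15,20,21,22,23,28,29,30,31): XOR of data positions = 0⊕0⊕1⊕1⊕0⊕0⊕0⊕0⊕1⊕0⊕1⊕1⊕1⊕1⊕1 = 0
p8 (pos 8,9,10,11,12,13,14,15,24,25,26,27,28,29,30,31): XOR of data positions = 0⊕0⊕0⊕1⊕0⊕0⊕0⊕1⊕0⊕1⊕0⊕1⊕1⊕1⊕1 = 1
p16 (pos 16,17,18,19,20,21,22,23,24,25,26,27,28,29,30,31): XOR of data positions = 0⊕1⊕1⊕0⊕1⊕0⊕1⊕1⊕0⊕1⊕0⊕1⊕1⊕1⊕1 = 0
Codeword: 1010001100010000011010110101111

1010001100010000011010110101111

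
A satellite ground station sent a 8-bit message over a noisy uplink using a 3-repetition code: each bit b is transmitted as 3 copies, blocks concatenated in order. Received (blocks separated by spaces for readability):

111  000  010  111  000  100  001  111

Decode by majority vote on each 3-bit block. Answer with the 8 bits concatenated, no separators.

10010001

Block 1 (111): 3 ones → 1
Block 2 (000): 0 ones → 0
Block 3 (010): 1 one → 0
Block 4 (111): 3 ones → 1
Block 5 (000): 0 ones → 0
Block 6 (100): 1 one → 0
Block 7 (001): 1 one → 0
Block 8 (111): 3 ones → 1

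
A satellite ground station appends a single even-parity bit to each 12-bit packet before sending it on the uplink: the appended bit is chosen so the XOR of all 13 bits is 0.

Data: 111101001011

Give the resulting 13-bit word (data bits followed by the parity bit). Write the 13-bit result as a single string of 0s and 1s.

XOR of the 12 data bits: 1⊕1⊕1⊕1⊕0⊕1⊕0⊕0⊕1⊕0⊕1⊕1 = 0
Parity bit = 0 (so all 13 bits XOR to 0).

1111010010110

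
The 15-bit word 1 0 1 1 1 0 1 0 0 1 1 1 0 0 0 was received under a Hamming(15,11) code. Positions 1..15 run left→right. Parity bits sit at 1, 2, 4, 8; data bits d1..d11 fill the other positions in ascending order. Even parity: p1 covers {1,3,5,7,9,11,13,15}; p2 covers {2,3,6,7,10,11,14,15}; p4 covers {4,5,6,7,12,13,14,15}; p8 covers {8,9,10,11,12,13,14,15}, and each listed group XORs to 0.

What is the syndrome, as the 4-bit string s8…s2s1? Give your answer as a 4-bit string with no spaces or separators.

s1 (pos 1,3,5,7,9,11,13,15): 1⊕1⊕1⊕1⊕0⊕1⊕0⊕0 = 1
s2 (pos 2,3,6,7,10,11,14,15): 0⊕1⊕0⊕1⊕1⊕1⊕0⊕0 = 0
s4 (pos 4,5,6,7,12,13,14,15): 1⊕1⊕0⊕1⊕1⊕0⊕0⊕0 = 0
s8 (pos 8,9,10,11,12,13,14,15): 0⊕0⊕1⊕1⊕1⊕0⊕0⊕0 = 1
Syndrome s8…s1 = 1001 → error at position 9.

1001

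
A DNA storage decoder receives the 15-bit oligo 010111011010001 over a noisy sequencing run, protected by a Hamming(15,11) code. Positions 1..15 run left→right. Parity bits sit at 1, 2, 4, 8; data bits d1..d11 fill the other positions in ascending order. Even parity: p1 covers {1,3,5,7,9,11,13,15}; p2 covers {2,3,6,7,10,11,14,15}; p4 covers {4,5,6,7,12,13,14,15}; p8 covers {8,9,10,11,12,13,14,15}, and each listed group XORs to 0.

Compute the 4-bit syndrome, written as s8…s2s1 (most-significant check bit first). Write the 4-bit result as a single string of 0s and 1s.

s1 (pos 1,3,5,7,9,11,13,15): 0⊕0⊕1⊕0⊕1⊕1⊕0⊕1 = 0
s2 (pos 2,3,6,7,10,11,14,15): 1⊕0⊕1⊕0⊕0⊕1⊕0⊕1 = 0
s4 (pos 4,5,6,7,12,13,14,15): 1⊕1⊕1⊕0⊕0⊕0⊕0⊕1 = 0
s8 (pos 8,9,10,11,12,13,14,15): 1⊕1⊕0⊕1⊕0⊕0⊕0⊕1 = 0
Syndrome s8…s1 = 0000 → no error.

0000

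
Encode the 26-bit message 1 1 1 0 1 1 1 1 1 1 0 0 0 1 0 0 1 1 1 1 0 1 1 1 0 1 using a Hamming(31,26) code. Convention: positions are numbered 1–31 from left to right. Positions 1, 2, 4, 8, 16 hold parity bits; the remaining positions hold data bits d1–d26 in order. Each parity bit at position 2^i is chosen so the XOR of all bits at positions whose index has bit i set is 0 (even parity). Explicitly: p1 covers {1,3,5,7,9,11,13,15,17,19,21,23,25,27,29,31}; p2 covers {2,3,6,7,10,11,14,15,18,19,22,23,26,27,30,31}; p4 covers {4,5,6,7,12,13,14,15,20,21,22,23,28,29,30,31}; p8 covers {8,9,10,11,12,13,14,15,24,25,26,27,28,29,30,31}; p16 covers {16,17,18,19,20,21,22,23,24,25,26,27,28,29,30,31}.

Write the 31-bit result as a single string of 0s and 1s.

Place data at non-parity positions: p1 p2 1 p4 1 1 0 p8 1 1 1 1 1 1 0 p16 0 0 1 0 0 1 1 1 1 0 1 1 1 0 1
p1 (pos 1,3,5,7,9,11,13,15,17,19,21,23,25,27,29,31): XOR of data positions = 1⊕1⊕0⊕1⊕1⊕1⊕0⊕0⊕1⊕0⊕1⊕1⊕1⊕1⊕1 = 1
p2 (pos 2,3,6,7,10,11,14,15,18,19,22,23,26,27,30,31): XOR of data positions = 1⊕1⊕0⊕1⊕1⊕1⊕0⊕0⊕1⊕1⊕1⊕0⊕1⊕0⊕1 = 0
p4 (pos 4,5,6,7,12,13,14,15,20,21,22,23,28,29,30,31): XOR of data positions = 1⊕1⊕0⊕1⊕1⊕1⊕0⊕0⊕0⊕1⊕1⊕1⊕1⊕0⊕1 = 0
p8 (pos 8,9,10,11,12,13,14,15,24,25,26,27,28,29,30,31): XOR of data positions = 1⊕1⊕1⊕1⊕1⊕1⊕0⊕1⊕1⊕0⊕1⊕1⊕1⊕0⊕1 = 0
p16 (pos 16,17,18,19,20,21,22,23,24,25,26,27,28,29,30,31): XOR of data positions = 0⊕0⊕1⊕0⊕0⊕1⊕1⊕1⊕1⊕0⊕1⊕1⊕1⊕0⊕1 = 1
Codeword: 1010110011111101001001111011101

1010110011111101001001111011101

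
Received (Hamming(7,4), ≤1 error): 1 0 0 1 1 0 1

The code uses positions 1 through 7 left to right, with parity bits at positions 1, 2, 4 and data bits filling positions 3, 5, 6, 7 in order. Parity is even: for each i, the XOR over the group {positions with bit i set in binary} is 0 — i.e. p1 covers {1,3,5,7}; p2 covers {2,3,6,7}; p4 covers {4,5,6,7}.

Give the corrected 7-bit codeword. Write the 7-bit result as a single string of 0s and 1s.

s1 (pos 1,3,5,7): 1⊕0⊕1⊕1 = 1
s2 (pos 2,3,6,7): 0⊕0⊕0⊕1 = 1
s4 (pos 4,5,6,7): 1⊕1⊕0⊕1 = 1
Syndrome s4…s1 = 111 → error at position 7.
Flip position 7: 1001101 → 1001100

1001100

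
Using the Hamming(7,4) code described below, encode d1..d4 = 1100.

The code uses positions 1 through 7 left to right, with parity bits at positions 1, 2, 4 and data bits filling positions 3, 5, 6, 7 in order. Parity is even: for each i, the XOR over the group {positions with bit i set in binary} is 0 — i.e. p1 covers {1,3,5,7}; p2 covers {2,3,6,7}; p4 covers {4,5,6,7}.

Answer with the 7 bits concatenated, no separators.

0111100

Place data at non-parity positions: p1 p2 1 p4 1 0 0
p1 (pos 1,3,5,7): XOR of data positions = 1⊕1⊕0 = 0
p2 (pos 2,3,6,7): XOR of data positions = 1⊕0⊕0 = 1
p4 (pos 4,5,6,7): XOR of data positions = 1⊕0⊕0 = 1
Codeword: 0111100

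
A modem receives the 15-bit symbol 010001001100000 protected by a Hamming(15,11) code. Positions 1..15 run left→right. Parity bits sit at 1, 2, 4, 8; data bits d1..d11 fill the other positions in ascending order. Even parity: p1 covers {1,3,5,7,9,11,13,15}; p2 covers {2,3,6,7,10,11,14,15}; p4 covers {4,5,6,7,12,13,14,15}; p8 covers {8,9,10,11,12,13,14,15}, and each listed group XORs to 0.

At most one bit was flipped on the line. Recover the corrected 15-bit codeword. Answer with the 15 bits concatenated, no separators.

010001101100000

s1 (pos 1,3,5,7,9,11,13,15): 0⊕0⊕0⊕0⊕1⊕0⊕0⊕0 = 1
s2 (pos 2,3,6,7,10,11,14,15): 1⊕0⊕1⊕0⊕1⊕0⊕0⊕0 = 1
s4 (pos 4,5,6,7,12,13,14,15): 0⊕0⊕1⊕0⊕0⊕0⊕0⊕0 = 1
s8 (pos 8,9,10,11,12,13,14,15): 0⊕1⊕1⊕0⊕0⊕0⊕0⊕0 = 0
Syndrome s8…s1 = 0111 → error at position 7.
Flip position 7: 010001001100000 → 010001101100000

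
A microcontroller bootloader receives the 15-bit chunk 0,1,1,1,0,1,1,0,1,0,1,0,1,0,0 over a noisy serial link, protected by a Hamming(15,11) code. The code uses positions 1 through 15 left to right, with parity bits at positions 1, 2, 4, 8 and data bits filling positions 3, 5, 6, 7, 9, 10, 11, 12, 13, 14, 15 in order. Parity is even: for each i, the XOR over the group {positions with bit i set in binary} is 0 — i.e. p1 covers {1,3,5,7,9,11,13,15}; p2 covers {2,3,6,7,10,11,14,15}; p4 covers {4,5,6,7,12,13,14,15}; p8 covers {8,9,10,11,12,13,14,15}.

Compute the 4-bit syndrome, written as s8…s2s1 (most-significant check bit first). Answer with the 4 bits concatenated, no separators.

s1 (pos 1,3,5,7,9,11,13,15): 0⊕1⊕0⊕1⊕1⊕1⊕1⊕0 = 1
s2 (pos 2,3,6,7,10,11,14,15): 1⊕1⊕1⊕1⊕0⊕1⊕0⊕0 = 1
s4 (pos 4,5,6,7,12,13,14,15): 1⊕0⊕1⊕1⊕0⊕1⊕0⊕0 = 0
s8 (pos 8,9,10,11,12,13,14,15): 0⊕1⊕0⊕1⊕0⊕1⊕0⊕0 = 1
Syndrome s8…s1 = 1011 → error at position 11.

1011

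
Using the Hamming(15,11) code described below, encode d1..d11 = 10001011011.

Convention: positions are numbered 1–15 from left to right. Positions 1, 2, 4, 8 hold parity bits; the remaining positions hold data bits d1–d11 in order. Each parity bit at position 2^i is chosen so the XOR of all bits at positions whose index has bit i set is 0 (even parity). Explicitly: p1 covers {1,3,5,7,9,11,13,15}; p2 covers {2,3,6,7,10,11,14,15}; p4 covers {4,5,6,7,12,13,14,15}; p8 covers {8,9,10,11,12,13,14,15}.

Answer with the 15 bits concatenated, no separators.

001100011011011

Place data at non-parity positions: p1 p2 1 p4 0 0 0 p8 1 0 1 1 0 1 1
p1 (pos 1,3,5,7,9,11,13,15): XOR of data positions = 1⊕0⊕0⊕1⊕1⊕0⊕1 = 0
p2 (pos 2,3,6,7,10,11,14,15): XOR of data positions = 1⊕0⊕0⊕0⊕1⊕1⊕1 = 0
p4 (pos 4,5,6,7,12,13,14,15): XOR of data positions = 0⊕0⊕0⊕1⊕0⊕1⊕1 = 1
p8 (pos 8,9,10,11,12,13,14,15): XOR of data positions = 1⊕0⊕1⊕1⊕0⊕1⊕1 = 1
Codeword: 001100011011011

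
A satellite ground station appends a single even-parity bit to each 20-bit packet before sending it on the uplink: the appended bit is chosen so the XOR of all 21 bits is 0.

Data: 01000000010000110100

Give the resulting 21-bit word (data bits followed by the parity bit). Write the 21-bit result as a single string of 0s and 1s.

XOR of the 20 data bits: 0⊕1⊕0⊕0⊕0⊕0⊕0⊕0⊕0⊕1⊕0⊕0⊕0⊕0⊕1⊕1⊕0⊕1⊕0⊕0 = 1
Parity bit = 1 (so all 21 bits XOR to 0).

010000000100001101001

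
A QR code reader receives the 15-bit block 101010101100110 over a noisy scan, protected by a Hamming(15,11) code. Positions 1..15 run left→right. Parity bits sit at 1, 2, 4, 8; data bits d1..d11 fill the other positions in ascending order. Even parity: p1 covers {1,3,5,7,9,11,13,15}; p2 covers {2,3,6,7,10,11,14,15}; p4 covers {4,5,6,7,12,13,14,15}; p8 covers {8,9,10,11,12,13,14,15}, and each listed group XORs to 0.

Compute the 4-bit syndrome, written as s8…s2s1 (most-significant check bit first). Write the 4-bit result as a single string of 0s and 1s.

0000

s1 (pos 1,3,5,7,9,11,13,15): 1⊕1⊕1⊕1⊕1⊕0⊕1⊕0 = 0
s2 (pos 2,3,6,7,10,11,14,15): 0⊕1⊕0⊕1⊕1⊕0⊕1⊕0 = 0
s4 (pos 4,5,6,7,12,13,14,15): 0⊕1⊕0⊕1⊕0⊕1⊕1⊕0 = 0
s8 (pos 8,9,10,11,12,13,14,15): 0⊕1⊕1⊕0⊕0⊕1⊕1⊕0 = 0
Syndrome s8…s1 = 0000 → no error.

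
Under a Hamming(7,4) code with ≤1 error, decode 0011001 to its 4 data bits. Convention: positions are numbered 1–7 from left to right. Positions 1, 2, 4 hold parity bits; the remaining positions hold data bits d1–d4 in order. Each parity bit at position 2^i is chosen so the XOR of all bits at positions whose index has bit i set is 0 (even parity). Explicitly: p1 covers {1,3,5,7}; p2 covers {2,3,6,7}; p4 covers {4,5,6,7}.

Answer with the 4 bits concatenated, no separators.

s1 (pos 1,3,5,7): 0⊕1⊕0⊕1 = 0
s2 (pos 2,3,6,7): 0⊕1⊕0⊕1 = 0
s4 (pos 4,5,6,7): 1⊕0⊕0⊕1 = 0
Syndrome s4…s1 = 000 → no error.
Read data bits from positions 3,5,6,7: 1001

1001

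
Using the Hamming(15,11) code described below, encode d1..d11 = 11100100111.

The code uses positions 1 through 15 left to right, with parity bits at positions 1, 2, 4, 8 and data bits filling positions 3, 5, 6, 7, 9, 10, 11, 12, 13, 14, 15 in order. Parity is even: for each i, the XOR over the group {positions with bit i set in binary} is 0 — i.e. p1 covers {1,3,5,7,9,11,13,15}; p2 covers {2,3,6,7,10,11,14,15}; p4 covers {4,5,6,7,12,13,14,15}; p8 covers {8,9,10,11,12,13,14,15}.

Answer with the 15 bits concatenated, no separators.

011111000100111

Place data at non-parity positions: p1 p2 1 p4 1 1 0 p8 0 1 0 0 1 1 1
p1 (pos 1,3,5,7,9,11,13,15): XOR of data positions = 1⊕1⊕0⊕0⊕0⊕1⊕1 = 0
p2 (pos 2,3,6,7,10,11,14,15): XOR of data positions = 1⊕1⊕0⊕1⊕0⊕1⊕1 = 1
p4 (pos 4,5,6,7,12,13,14,15): XOR of data positions = 1⊕1⊕0⊕0⊕1⊕1⊕1 = 1
p8 (pos 8,9,10,11,12,13,14,15): XOR of data positions = 0⊕1⊕0⊕0⊕1⊕1⊕1 = 0
Codeword: 011111000100111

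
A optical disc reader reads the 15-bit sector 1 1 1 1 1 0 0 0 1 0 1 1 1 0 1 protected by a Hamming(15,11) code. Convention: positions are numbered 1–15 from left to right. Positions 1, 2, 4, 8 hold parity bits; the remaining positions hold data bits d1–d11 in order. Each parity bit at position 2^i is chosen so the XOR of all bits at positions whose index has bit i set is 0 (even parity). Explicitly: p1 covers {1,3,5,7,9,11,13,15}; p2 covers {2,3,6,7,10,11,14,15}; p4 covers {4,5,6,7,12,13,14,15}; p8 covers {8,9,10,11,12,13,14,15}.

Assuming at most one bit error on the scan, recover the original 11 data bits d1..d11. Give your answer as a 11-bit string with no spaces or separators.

11001011001

s1 (pos 1,3,5,7,9,11,13,15): 1⊕1⊕1⊕0⊕1⊕1⊕1⊕1 = 1
s2 (pos 2,3,6,7,10,11,14,15): 1⊕1⊕0⊕0⊕0⊕1⊕0⊕1 = 0
s4 (pos 4,5,6,7,12,13,14,15): 1⊕1⊕0⊕0⊕1⊕1⊕0⊕1 = 1
s8 (pos 8,9,10,11,12,13,14,15): 0⊕1⊕0⊕1⊕1⊕1⊕0⊕1 = 1
Syndrome s8…s1 = 1101 → error at position 13.
Flip position 13: 111110001011101 → 111110001011001
Read data bits from positions 3,5,6,7,9,10,11,12,13,14,15: 11001011001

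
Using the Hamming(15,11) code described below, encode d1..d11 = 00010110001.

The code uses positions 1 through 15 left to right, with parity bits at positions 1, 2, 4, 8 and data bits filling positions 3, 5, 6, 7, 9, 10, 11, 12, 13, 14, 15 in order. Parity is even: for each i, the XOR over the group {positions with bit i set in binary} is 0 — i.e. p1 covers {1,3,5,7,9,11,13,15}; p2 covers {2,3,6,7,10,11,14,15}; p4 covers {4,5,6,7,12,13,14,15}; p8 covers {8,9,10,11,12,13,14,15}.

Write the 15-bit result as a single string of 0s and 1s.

Place data at non-parity positions: p1 p2 0 p4 0 0 1 p8 0 1 1 0 0 0 1
p1 (pos 1,3,5,7,9,11,13,15): XOR of data positions = 0⊕0⊕1⊕0⊕1⊕0⊕1 = 1
p2 (pos 2,3,6,7,10,11,14,15): XOR of data positions = 0⊕0⊕1⊕1⊕1⊕0⊕1 = 0
p4 (pos 4,5,6,7,12,13,14,15): XOR of data positions = 0⊕0⊕1⊕0⊕0⊕0⊕1 = 0
p8 (pos 8,9,10,11,12,13,14,15): XOR of data positions = 0⊕1⊕1⊕0⊕0⊕0⊕1 = 1
Codeword: 100000110110001

100000110110001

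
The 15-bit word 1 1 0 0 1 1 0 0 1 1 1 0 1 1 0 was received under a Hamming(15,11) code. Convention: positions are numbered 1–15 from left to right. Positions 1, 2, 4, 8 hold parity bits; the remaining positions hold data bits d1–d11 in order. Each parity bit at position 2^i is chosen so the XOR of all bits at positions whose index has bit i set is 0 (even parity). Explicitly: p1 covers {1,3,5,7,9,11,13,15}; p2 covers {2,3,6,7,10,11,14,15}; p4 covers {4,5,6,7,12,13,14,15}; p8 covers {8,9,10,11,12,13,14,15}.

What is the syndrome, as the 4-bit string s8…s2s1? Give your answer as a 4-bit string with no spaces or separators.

s1 (pos 1,3,5,7,9,11,13,15): 1⊕0⊕1⊕0⊕1⊕1⊕1⊕0 = 1
s2 (pos 2,3,6,7,10,11,14,15): 1⊕0⊕1⊕0⊕1⊕1⊕1⊕0 = 1
s4 (pos 4,5,6,7,12,13,14,15): 0⊕1⊕1⊕0⊕0⊕1⊕1⊕0 = 0
s8 (pos 8,9,10,11,12,13,14,15): 0⊕1⊕1⊕1⊕0⊕1⊕1⊕0 = 1
Syndrome s8…s1 = 1011 → error at position 11.

1011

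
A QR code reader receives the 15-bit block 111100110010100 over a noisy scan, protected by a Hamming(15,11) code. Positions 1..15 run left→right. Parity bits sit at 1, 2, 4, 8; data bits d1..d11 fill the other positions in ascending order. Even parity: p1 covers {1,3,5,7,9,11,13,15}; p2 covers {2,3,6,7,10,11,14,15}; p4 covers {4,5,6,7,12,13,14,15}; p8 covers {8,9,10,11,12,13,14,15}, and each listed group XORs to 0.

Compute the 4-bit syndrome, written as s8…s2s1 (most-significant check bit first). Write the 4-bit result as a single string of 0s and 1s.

1101

s1 (pos 1,3,5,7,9,11,13,15): 1⊕1⊕0⊕1⊕0⊕1⊕1⊕0 = 1
s2 (pos 2,3,6,7,10,11,14,15): 1⊕1⊕0⊕1⊕0⊕1⊕0⊕0 = 0
s4 (pos 4,5,6,7,12,13,14,15): 1⊕0⊕0⊕1⊕0⊕1⊕0⊕0 = 1
s8 (pos 8,9,10,11,12,13,14,15): 1⊕0⊕0⊕1⊕0⊕1⊕0⊕0 = 1
Syndrome s8…s1 = 1101 → error at position 13.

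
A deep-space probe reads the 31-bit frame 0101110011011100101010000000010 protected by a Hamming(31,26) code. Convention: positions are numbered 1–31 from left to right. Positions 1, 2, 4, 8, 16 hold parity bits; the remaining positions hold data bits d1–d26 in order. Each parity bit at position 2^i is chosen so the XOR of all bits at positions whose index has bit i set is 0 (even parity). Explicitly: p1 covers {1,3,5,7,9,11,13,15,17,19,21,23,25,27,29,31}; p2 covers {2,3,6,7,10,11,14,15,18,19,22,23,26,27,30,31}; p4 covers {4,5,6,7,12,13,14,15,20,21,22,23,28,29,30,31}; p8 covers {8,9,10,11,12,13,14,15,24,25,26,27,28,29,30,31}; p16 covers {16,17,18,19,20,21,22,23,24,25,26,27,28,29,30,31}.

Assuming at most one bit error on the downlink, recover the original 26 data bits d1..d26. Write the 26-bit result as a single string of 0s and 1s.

01101101110101010000000010

s1 (pos 1,3,5,7,9,11,13,15,17,19,21,23,25,27,29,31): 0⊕0⊕1⊕0⊕1⊕0⊕1⊕0⊕1⊕1⊕1⊕0⊕0⊕0⊕0⊕0 = 0
s2 (pos 2,3,6,7,10,11,14,15,18,19,22,23,26,27,30,31): 1⊕0⊕1⊕0⊕1⊕0⊕1⊕0⊕0⊕1⊕0⊕0⊕0⊕0⊕1⊕0 = 0
s4 (pos 4,5,6,7,12,13,14,15,20,21,22,23,28,29,30,31): 1⊕1⊕1⊕0⊕1⊕1⊕1⊕0⊕0⊕1⊕0⊕0⊕0⊕0⊕1⊕0 = 0
s8 (pos 8,9,10,11,12,13,14,15,24,25,26,27,28,29,30,31): 0⊕1⊕1⊕0⊕1⊕1⊕1⊕0⊕0⊕0⊕0⊕0⊕0⊕0⊕1⊕0 = 0
s16 (pos 16,17,18,19,20,21,22,23,24,25,26,27,28,29,30,31): 0⊕1⊕0⊕1⊕0⊕1⊕0⊕0⊕0⊕0⊕0⊕0⊕0⊕0⊕1⊕0 = 0
Syndrome s16…s1 = 00000 → no error.
Read data bits from positions 3,5,6,7,9,10,11,12,13,14,15,17,18,19,20,21,22,23,24,25,26,27,28,29,30,31: 01101101110101010000000010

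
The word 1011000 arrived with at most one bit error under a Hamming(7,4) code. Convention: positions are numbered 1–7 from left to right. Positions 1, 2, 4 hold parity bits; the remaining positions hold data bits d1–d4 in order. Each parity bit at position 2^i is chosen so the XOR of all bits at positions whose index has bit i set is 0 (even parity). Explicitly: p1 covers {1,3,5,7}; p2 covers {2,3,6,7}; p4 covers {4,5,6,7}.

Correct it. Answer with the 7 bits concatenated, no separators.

s1 (pos 1,3,5,7): 1⊕1⊕0⊕0 = 0
s2 (pos 2,3,6,7): 0⊕1⊕0⊕0 = 1
s4 (pos 4,5,6,7): 1⊕0⊕0⊕0 = 1
Syndrome s4…s1 = 110 → error at position 6.
Flip position 6: 1011000 → 1011010

1011010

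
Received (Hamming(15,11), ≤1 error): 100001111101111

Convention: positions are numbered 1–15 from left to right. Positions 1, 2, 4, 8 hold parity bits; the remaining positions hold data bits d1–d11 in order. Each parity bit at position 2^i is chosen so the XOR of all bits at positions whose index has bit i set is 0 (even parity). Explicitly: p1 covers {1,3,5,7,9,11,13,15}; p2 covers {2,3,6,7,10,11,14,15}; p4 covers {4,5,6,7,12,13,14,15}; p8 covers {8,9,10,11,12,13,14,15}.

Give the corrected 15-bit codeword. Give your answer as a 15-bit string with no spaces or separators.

100001111111111

s1 (pos 1,3,5,7,9,11,13,15): 1⊕0⊕0⊕1⊕1⊕0⊕1⊕1 = 1
s2 (pos 2,3,6,7,10,11,14,15): 0⊕0⊕1⊕1⊕1⊕0⊕1⊕1 = 1
s4 (pos 4,5,6,7,12,13,14,15): 0⊕0⊕1⊕1⊕1⊕1⊕1⊕1 = 0
s8 (pos 8,9,10,11,12,13,14,15): 1⊕1⊕1⊕0⊕1⊕1⊕1⊕1 = 1
Syndrome s8…s1 = 1011 → error at position 11.
Flip position 11: 100001111101111 → 100001111111111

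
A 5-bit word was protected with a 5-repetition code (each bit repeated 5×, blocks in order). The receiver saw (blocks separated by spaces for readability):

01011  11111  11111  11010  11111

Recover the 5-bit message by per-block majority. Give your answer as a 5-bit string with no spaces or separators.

11111

Block 1 (01011): 3 ones → 1
Block 2 (11111): 5 ones → 1
Block 3 (11111): 5 ones → 1
Block 4 (11010): 3 ones → 1
Block 5 (11111): 5 ones → 1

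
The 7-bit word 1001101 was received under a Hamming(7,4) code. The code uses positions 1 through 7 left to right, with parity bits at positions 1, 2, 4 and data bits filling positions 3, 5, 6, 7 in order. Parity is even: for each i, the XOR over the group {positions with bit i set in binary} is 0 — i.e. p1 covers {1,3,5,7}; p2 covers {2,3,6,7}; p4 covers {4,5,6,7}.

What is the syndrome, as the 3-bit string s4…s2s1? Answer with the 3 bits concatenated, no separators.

s1 (pos 1,3,5,7): 1⊕0⊕1⊕1 = 1
s2 (pos 2,3,6,7): 0⊕0⊕0⊕1 = 1
s4 (pos 4,5,6,7): 1⊕1⊕0⊕1 = 1
Syndrome s4…s1 = 111 → error at position 7.

111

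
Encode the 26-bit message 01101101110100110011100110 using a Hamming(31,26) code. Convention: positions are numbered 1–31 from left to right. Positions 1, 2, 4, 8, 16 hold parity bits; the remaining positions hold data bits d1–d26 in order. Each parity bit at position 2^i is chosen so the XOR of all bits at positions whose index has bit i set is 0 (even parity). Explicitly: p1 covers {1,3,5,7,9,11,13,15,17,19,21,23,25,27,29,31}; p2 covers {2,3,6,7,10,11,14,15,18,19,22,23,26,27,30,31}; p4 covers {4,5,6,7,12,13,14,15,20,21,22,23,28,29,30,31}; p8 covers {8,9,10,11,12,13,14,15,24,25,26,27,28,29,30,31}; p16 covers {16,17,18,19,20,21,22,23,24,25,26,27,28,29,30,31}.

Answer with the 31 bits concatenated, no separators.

Place data at non-parity positions: p1 p2 0 p4 1 1 0 p8 1 1 0 1 1 1 0 p16 1 0 0 1 1 0 0 1 1 1 0 0 1 1 0
p1 (pos 1,3,5,7,9,11,13,15,17,19,21,23,25,27,29,31): XOR of data positions = 0⊕1⊕0⊕1⊕0⊕1⊕0⊕1⊕0⊕1⊕0⊕1⊕0⊕1⊕0 = 1
p2 (pos 2,3,6,7,10,11,14,15,18,19,22,23,26,27,30,31): XOR of data positions = 0⊕1⊕0⊕1⊕0⊕1⊕0⊕0⊕0⊕0⊕0⊕1⊕0⊕1⊕0 = 1
p4 (pos 4,5,6,7,12,13,14,15,20,21,22,23,28,29,30,31): XOR of data positions = 1⊕1⊕0⊕1⊕1⊕1⊕0⊕1⊕1⊕0⊕0⊕0⊕1⊕1⊕0 = 1
p8 (pos 8,9,10,11,12,13,14,15,24,25,26,27,28,29,30,31): XOR of data positions = 1⊕1⊕0⊕1⊕1⊕1⊕0⊕1⊕1⊕1⊕0⊕0⊕1⊕1⊕0 = 0
p16 (pos 16,17,18,19,20,21,22,23,24,25,26,27,28,29,30,31): XOR of data positions = 1⊕0⊕0⊕1⊕1⊕0⊕0⊕1⊕1⊕1⊕0⊕0⊕1⊕1⊕0 = 0
Codeword: 1101110011011100100110011100110

1101110011011100100110011100110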